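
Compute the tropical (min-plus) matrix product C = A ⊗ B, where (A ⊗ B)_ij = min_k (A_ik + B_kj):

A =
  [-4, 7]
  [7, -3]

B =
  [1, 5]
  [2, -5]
A ⊗ B =
  [-3, 1]
  [-1, -8]

Apply the min-plus product entry-by-entry:
  C[0][0] = min over k of (A[0][0] + B[0][0] = -4 + 1 = -3, A[0][1] + B[1][0] = 7 + 2 = 9) = -3 (attained at k = 0)
  C[0][1] = min over k of (A[0][0] + B[0][1] = -4 + 5 = 1, A[0][1] + B[1][1] = 7 + -5 = 2) = 1 (attained at k = 0)
  C[1][0] = min over k of (A[1][0] + B[0][0] = 7 + 1 = 8, A[1][1] + B[1][0] = -3 + 2 = -1) = -1 (attained at k = 1)
  C[1][1] = min over k of (A[1][0] + B[0][1] = 7 + 5 = 12, A[1][1] + B[1][1] = -3 + -5 = -8) = -8 (attained at k = 1)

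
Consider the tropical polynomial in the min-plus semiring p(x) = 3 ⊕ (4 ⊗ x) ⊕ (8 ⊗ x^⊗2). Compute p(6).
p(6) = 3

A tropical monomial a ⊗ x^⊗i evaluates to a + i · x. Evaluating each term at x = 6:
  Term 0 contributes 3 + 0 · 6 = 3
  Term 1 contributes 4 + 1 · 6 = 10
  Term 2 contributes 8 + 2 · 6 = 20
p(6) = ⊕ of these = min[3, 10, 20] = 3.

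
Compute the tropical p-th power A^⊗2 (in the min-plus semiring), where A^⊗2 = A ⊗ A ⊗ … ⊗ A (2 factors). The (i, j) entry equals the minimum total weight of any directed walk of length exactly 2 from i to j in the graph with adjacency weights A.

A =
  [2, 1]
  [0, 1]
A^⊗2 =
  [1, 2]
  [1, 1]

Each entry (A^⊗2)_ij equals the minimum over all length-2 walks i = v_0 → v_1 → … → v_2 = j of Σ_t A[v_t][v_{t+1}]. For example, for (i, j) = (0, 1) we minimise over 2 possible intermediate vertex sequences; the minimum is 2, attained along the walk 0 → 1 → 1.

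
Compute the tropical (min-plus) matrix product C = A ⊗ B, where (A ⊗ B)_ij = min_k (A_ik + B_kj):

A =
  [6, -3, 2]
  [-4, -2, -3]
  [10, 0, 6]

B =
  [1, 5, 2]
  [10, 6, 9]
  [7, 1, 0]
A ⊗ B =
  [7, 3, 2]
  [-3, -2, -3]
  [10, 6, 6]

Apply the min-plus product entry-by-entry:
  C[0][0] = min over k of (A[0][0] + B[0][0] = 6 + 1 = 7, A[0][1] + B[1][0] = -3 + 10 = 7, A[0][2] + B[2][0] = 2 + 7 = 9) = 7 (attained at k = 0)
  C[0][1] = min over k of (A[0][0] + B[0][1] = 6 + 5 = 11, A[0][1] + B[1][1] = -3 + 6 = 3, A[0][2] + B[2][1] = 2 + 1 = 3) = 3 (attained at k = 1)
  C[0][2] = min over k of (A[0][0] + B[0][2] = 6 + 2 = 8, A[0][1] + B[1][2] = -3 + 9 = 6, A[0][2] + B[2][2] = 2 + 0 = 2) = 2 (attained at k = 2)
  C[1][0] = min over k of (A[1][0] + B[0][0] = -4 + 1 = -3, A[1][1] + B[1][0] = -2 + 10 = 8, A[1][2] + B[2][0] = -3 + 7 = 4) = -3 (attained at k = 0)
  C[1][1] = min over k of (A[1][0] + B[0][1] = -4 + 5 = 1, A[1][1] + B[1][1] = -2 + 6 = 4, A[1][2] + B[2][1] = -3 + 1 = -2) = -2 (attained at k = 2)
  C[1][2] = min over k of (A[1][0] + B[0][2] = -4 + 2 = -2, A[1][1] + B[1][2] = -2 + 9 = 7, A[1][2] + B[2][2] = -3 + 0 = -3) = -3 (attained at k = 2)
  C[2][0] = min over k of (A[2][0] + B[0][0] = 10 + 1 = 11, A[2][1] + B[1][0] = 0 + 10 = 10, A[2][2] + B[2][0] = 6 + 7 = 13) = 10 (attained at k = 1)
  C[2][1] = min over k of (A[2][0] + B[0][1] = 10 + 5 = 15, A[2][1] + B[1][1] = 0 + 6 = 6, A[2][2] + B[2][1] = 6 + 1 = 7) = 6 (attained at k = 1)
  C[2][2] = min over k of (A[2][0] + B[0][2] = 10 + 2 = 12, A[2][1] + B[1][2] = 0 + 9 = 9, A[2][2] + B[2][2] = 6 + 0 = 6) = 6 (attained at k = 2)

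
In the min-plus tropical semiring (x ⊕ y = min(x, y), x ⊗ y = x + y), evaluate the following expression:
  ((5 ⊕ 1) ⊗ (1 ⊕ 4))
((5 ⊕ 1) ⊗ (1 ⊕ 4)) = 2

Expand innermost to outermost. Recall ⊕ takes the minimum of its arguments and ⊗ takes their sum. Working out the expression ((5 ⊕ 1) ⊗ (1 ⊕ 4)) gives 2.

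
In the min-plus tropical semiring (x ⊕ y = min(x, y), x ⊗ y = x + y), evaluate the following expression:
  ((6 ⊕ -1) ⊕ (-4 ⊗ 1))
((6 ⊕ -1) ⊕ (-4 ⊗ 1)) = -3

Expand innermost to outermost. Recall ⊕ takes the minimum of its arguments and ⊗ takes their sum. Working out the expression ((6 ⊕ -1) ⊕ (-4 ⊗ 1)) gives -3.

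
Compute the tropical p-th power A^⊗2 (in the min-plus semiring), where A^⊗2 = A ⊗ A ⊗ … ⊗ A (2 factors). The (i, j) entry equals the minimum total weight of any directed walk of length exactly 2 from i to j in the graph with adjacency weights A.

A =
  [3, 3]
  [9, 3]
A^⊗2 =
  [6, 6]
  [12, 6]

Each entry (A^⊗2)_ij equals the minimum over all length-2 walks i = v_0 → v_1 → … → v_2 = j of Σ_t A[v_t][v_{t+1}]. For example, for (i, j) = (0, 1) we minimise over 2 possible intermediate vertex sequences; the minimum is 6, attained along the walk 0 → 0 → 1.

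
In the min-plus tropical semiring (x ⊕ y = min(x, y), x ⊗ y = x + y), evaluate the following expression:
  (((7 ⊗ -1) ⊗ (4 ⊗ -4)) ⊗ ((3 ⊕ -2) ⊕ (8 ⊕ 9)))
(((7 ⊗ -1) ⊗ (4 ⊗ -4)) ⊗ ((3 ⊕ -2) ⊕ (8 ⊕ 9))) = 4

Expand innermost to outermost. Recall ⊕ takes the minimum of its arguments and ⊗ takes their sum. Working out the expression (((7 ⊗ -1) ⊗ (4 ⊗ -4)) ⊗ ((3 ⊕ -2) ⊕ (8 ⊕ 9))) gives 4.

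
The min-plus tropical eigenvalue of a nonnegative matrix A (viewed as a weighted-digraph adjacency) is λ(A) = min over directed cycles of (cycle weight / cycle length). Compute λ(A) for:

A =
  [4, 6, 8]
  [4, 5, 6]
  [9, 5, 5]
λ(A) = 4

Enumerate directed cycles and compute their means (weight / length). Sample:
  cycle 0 → 0: weight = 4, length = 1, mean = 4/1 ≈ 4.000
  cycle 1 → 1: weight = 5, length = 1, mean = 5/1 ≈ 5.000
  cycle 2 → 2: weight = 5, length = 1, mean = 5/1 ≈ 5.000
  cycle 0 → 1 → 0: weight = 10, length = 2, mean = 10/2 ≈ 5.000
  cycle 0 → 2 → 0: weight = 17, length = 2, mean = 17/2 ≈ 8.500
  cycle 1 → 0 → 1: weight = 10, length = 2, mean = 10/2 ≈ 5.000
Minimum mean = 4.000, attained e.g. along the cycle 0 → 0 with weight 4 and length 1. So λ(A) = 4/1 = 4.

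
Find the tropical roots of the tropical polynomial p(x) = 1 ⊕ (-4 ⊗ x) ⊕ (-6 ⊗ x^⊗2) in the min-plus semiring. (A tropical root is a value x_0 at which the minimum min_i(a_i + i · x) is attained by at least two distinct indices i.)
Roots: {2, 5}

Each tropical root is a break point of the lower envelope of the lines y = a_i + i · x (there are 3 lines, with slopes 0, 1, ..., 2). Only the lines that attain the minimum somewhere contribute to roots; other lines are dominated. Here the surviving (envelope) indices are i = 2, i = 1, i = 0.
Intersections between consecutive envelope lines give the roots: for adjacent envelope indices i < j the intersection is x = (a_i − a_j) / (j − i). Reading off the sorted break points: {2, 5}.
Verification: at each break x_0, at least two indices attain the minimum of min_i(a_i + i · x_0).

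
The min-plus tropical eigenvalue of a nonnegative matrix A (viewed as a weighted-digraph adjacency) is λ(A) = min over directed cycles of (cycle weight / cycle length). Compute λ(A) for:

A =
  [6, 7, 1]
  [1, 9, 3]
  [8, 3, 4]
λ(A) = 5/3

Enumerate directed cycles and compute their means (weight / length). Sample:
  cycle 0 → 0: weight = 6, length = 1, mean = 6/1 ≈ 6.000
  cycle 1 → 1: weight = 9, length = 1, mean = 9/1 ≈ 9.000
  cycle 2 → 2: weight = 4, length = 1, mean = 4/1 ≈ 4.000
  cycle 0 → 1 → 0: weight = 8, length = 2, mean = 8/2 ≈ 4.000
  cycle 0 → 2 → 0: weight = 9, length = 2, mean = 9/2 ≈ 4.500
  cycle 1 → 0 → 1: weight = 8, length = 2, mean = 8/2 ≈ 4.000
Minimum mean = 1.667, attained e.g. along the cycle 0 → 2 → 1 → 0 with weight 5 and length 3. So λ(A) = 5/3 = 5/3.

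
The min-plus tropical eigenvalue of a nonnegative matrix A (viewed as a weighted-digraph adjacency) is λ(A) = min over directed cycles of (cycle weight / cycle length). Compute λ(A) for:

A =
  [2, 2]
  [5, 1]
λ(A) = 1

Enumerate directed cycles and compute their means (weight / length). Sample:
  cycle 0 → 0: weight = 2, length = 1, mean = 2/1 ≈ 2.000
  cycle 1 → 1: weight = 1, length = 1, mean = 1/1 ≈ 1.000
  cycle 0 → 1 → 0: weight = 7, length = 2, mean = 7/2 ≈ 3.500
  cycle 1 → 0 → 1: weight = 7, length = 2, mean = 7/2 ≈ 3.500
Minimum mean = 1.000, attained e.g. along the cycle 1 → 1 with weight 1 and length 1. So λ(A) = 1/1 = 1.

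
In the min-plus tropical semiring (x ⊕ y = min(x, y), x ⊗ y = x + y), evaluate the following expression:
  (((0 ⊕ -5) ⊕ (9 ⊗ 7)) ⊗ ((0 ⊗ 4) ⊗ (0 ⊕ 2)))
(((0 ⊕ -5) ⊕ (9 ⊗ 7)) ⊗ ((0 ⊗ 4) ⊗ (0 ⊕ 2))) = -1

Expand innermost to outermost. Recall ⊕ takes the minimum of its arguments and ⊗ takes their sum. Working out the expression (((0 ⊕ -5) ⊕ (9 ⊗ 7)) ⊗ ((0 ⊗ 4) ⊗ (0 ⊕ 2))) gives -1.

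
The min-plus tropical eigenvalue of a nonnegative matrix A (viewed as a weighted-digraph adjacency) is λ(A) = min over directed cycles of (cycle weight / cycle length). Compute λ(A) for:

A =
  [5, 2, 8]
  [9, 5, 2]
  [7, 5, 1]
λ(A) = 1

Enumerate directed cycles and compute their means (weight / length). Sample:
  cycle 0 → 0: weight = 5, length = 1, mean = 5/1 ≈ 5.000
  cycle 1 → 1: weight = 5, length = 1, mean = 5/1 ≈ 5.000
  cycle 2 → 2: weight = 1, length = 1, mean = 1/1 ≈ 1.000
  cycle 0 → 1 → 0: weight = 11, length = 2, mean = 11/2 ≈ 5.500
  cycle 0 → 2 → 0: weight = 15, length = 2, mean = 15/2 ≈ 7.500
  cycle 1 → 0 → 1: weight = 11, length = 2, mean = 11/2 ≈ 5.500
Minimum mean = 1.000, attained e.g. along the cycle 2 → 2 with weight 1 and length 1. So λ(A) = 1/1 = 1.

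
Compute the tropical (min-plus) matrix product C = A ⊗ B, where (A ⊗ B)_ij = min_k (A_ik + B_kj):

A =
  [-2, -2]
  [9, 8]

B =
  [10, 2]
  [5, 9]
A ⊗ B =
  [3, 0]
  [13, 11]

Apply the min-plus product entry-by-entry:
  C[0][0] = min over k of (A[0][0] + B[0][0] = -2 + 10 = 8, A[0][1] + B[1][0] = -2 + 5 = 3) = 3 (attained at k = 1)
  C[0][1] = min over k of (A[0][0] + B[0][1] = -2 + 2 = 0, A[0][1] + B[1][1] = -2 + 9 = 7) = 0 (attained at k = 0)
  C[1][0] = min over k of (A[1][0] + B[0][0] = 9 + 10 = 19, A[1][1] + B[1][0] = 8 + 5 = 13) = 13 (attained at k = 1)
  C[1][1] = min over k of (A[1][0] + B[0][1] = 9 + 2 = 11, A[1][1] + B[1][1] = 8 + 9 = 17) = 11 (attained at k = 0)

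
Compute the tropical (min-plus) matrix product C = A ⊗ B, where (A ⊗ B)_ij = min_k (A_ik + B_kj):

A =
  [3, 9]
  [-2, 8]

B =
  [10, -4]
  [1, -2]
A ⊗ B =
  [10, -1]
  [8, -6]

Apply the min-plus product entry-by-entry:
  C[0][0] = min over k of (A[0][0] + B[0][0] = 3 + 10 = 13, A[0][1] + B[1][0] = 9 + 1 = 10) = 10 (attained at k = 1)
  C[0][1] = min over k of (A[0][0] + B[0][1] = 3 + -4 = -1, A[0][1] + B[1][1] = 9 + -2 = 7) = -1 (attained at k = 0)
  C[1][0] = min over k of (A[1][0] + B[0][0] = -2 + 10 = 8, A[1][1] + B[1][0] = 8 + 1 = 9) = 8 (attained at k = 0)
  C[1][1] = min over k of (A[1][0] + B[0][1] = -2 + -4 = -6, A[1][1] + B[1][1] = 8 + -2 = 6) = -6 (attained at k = 0)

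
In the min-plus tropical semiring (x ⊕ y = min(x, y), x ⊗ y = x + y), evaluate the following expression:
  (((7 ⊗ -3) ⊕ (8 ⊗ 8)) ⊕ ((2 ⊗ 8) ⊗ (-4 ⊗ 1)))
(((7 ⊗ -3) ⊕ (8 ⊗ 8)) ⊕ ((2 ⊗ 8) ⊗ (-4 ⊗ 1))) = 4

Expand innermost to outermost. Recall ⊕ takes the minimum of its arguments and ⊗ takes their sum. Working out the expression (((7 ⊗ -3) ⊕ (8 ⊗ 8)) ⊕ ((2 ⊗ 8) ⊗ (-4 ⊗ 1))) gives 4.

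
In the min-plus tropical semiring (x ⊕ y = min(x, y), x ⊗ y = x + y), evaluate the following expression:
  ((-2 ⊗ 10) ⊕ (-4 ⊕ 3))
((-2 ⊗ 10) ⊕ (-4 ⊕ 3)) = -4

Expand innermost to outermost. Recall ⊕ takes the minimum of its arguments and ⊗ takes their sum. Working out the expression ((-2 ⊗ 10) ⊕ (-4 ⊕ 3)) gives -4.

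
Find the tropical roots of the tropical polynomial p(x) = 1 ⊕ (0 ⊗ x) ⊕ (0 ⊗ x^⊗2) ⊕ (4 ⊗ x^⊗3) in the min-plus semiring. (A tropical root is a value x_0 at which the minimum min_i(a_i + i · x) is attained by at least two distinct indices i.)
Roots: {-4, 0, 1}

Each tropical root is a break point of the lower envelope of the lines y = a_i + i · x (there are 4 lines, with slopes 0, 1, ..., 3). Only the lines that attain the minimum somewhere contribute to roots; other lines are dominated. Here the surviving (envelope) indices are i = 3, i = 2, i = 1, i = 0.
Intersections between consecutive envelope lines give the roots: for adjacent envelope indices i < j the intersection is x = (a_i − a_j) / (j − i). Reading off the sorted break points: {-4, 0, 1}.
Verification: at each break x_0, at least two indices attain the minimum of min_i(a_i + i · x_0).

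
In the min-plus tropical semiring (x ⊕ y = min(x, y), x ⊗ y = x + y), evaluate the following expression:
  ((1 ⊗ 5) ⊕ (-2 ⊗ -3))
((1 ⊗ 5) ⊕ (-2 ⊗ -3)) = -5

Expand innermost to outermost. Recall ⊕ takes the minimum of its arguments and ⊗ takes their sum. Working out the expression ((1 ⊗ 5) ⊕ (-2 ⊗ -3)) gives -5.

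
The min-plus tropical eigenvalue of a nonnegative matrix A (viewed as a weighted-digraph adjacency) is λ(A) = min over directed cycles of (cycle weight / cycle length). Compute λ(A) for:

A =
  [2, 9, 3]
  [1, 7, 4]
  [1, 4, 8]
λ(A) = 2

Enumerate directed cycles and compute their means (weight / length). Sample:
  cycle 0 → 0: weight = 2, length = 1, mean = 2/1 ≈ 2.000
  cycle 1 → 1: weight = 7, length = 1, mean = 7/1 ≈ 7.000
  cycle 2 → 2: weight = 8, length = 1, mean = 8/1 ≈ 8.000
  cycle 0 → 1 → 0: weight = 10, length = 2, mean = 10/2 ≈ 5.000
  cycle 0 → 2 → 0: weight = 4, length = 2, mean = 4/2 ≈ 2.000
  cycle 1 → 0 → 1: weight = 10, length = 2, mean = 10/2 ≈ 5.000
Minimum mean = 2.000, attained e.g. along the cycle 0 → 0 with weight 2 and length 1. So λ(A) = 2/1 = 2.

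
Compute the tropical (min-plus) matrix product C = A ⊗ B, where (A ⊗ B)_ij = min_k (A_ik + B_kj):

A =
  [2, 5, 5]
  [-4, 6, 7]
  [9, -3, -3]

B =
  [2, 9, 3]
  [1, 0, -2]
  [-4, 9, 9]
A ⊗ B =
  [1, 5, 3]
  [-2, 5, -1]
  [-7, -3, -5]

Apply the min-plus product entry-by-entry:
  C[0][0] = min over k of (A[0][0] + B[0][0] = 2 + 2 = 4, A[0][1] + B[1][0] = 5 + 1 = 6, A[0][2] + B[2][0] = 5 + -4 = 1) = 1 (attained at k = 2)
  C[0][1] = min over k of (A[0][0] + B[0][1] = 2 + 9 = 11, A[0][1] + B[1][1] = 5 + 0 = 5, A[0][2] + B[2][1] = 5 + 9 = 14) = 5 (attained at k = 1)
  C[0][2] = min over k of (A[0][0] + B[0][2] = 2 + 3 = 5, A[0][1] + B[1][2] = 5 + -2 = 3, A[0][2] + B[2][2] = 5 + 9 = 14) = 3 (attained at k = 1)
  C[1][0] = min over k of (A[1][0] + B[0][0] = -4 + 2 = -2, A[1][1] + B[1][0] = 6 + 1 = 7, A[1][2] + B[2][0] = 7 + -4 = 3) = -2 (attained at k = 0)
  C[1][1] = min over k of (A[1][0] + B[0][1] = -4 + 9 = 5, A[1][1] + B[1][1] = 6 + 0 = 6, A[1][2] + B[2][1] = 7 + 9 = 16) = 5 (attained at k = 0)
  C[1][2] = min over k of (A[1][0] + B[0][2] = -4 + 3 = -1, A[1][1] + B[1][2] = 6 + -2 = 4, A[1][2] + B[2][2] = 7 + 9 = 16) = -1 (attained at k = 0)
  C[2][0] = min over k of (A[2][0] + B[0][0] = 9 + 2 = 11, A[2][1] + B[1][0] = -3 + 1 = -2, A[2][2] + B[2][0] = -3 + -4 = -7) = -7 (attained at k = 2)
  C[2][1] = min over k of (A[2][0] + B[0][1] = 9 + 9 = 18, A[2][1] + B[1][1] = -3 + 0 = -3, A[2][2] + B[2][1] = -3 + 9 = 6) = -3 (attained at k = 1)
  C[2][2] = min over k of (A[2][0] + B[0][2] = 9 + 3 = 12, A[2][1] + B[1][2] = -3 + -2 = -5, A[2][2] + B[2][2] = -3 + 9 = 6) = -5 (attained at k = 1)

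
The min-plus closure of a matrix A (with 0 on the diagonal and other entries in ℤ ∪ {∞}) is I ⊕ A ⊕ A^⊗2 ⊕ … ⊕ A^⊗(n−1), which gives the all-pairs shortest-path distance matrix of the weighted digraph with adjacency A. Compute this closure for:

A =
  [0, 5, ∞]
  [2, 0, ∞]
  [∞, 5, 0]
Closure =
  [0, 5, ∞]
  [2, 0, ∞]
  [7, 5, 0]

This is the Floyd-Warshall all-pairs shortest-path computation. For each intermediate vertex k = 0, 1, …, 2, update dist[i][j] ← min(dist[i][j], dist[i][k] + dist[k][j]). The final matrix gives, for each (i, j), the minimum total weight of any directed path from i to j (possibly empty when i = j).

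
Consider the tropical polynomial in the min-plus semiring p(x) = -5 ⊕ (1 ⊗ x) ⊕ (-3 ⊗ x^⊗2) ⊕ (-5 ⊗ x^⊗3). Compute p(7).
p(7) = -5

A tropical monomial a ⊗ x^⊗i evaluates to a + i · x. Evaluating each term at x = 7:
  Term 0 contributes -5 + 0 · 7 = -5
  Term 1 contributes 1 + 1 · 7 = 8
  Term 2 contributes -3 + 2 · 7 = 11
  Term 3 contributes -5 + 3 · 7 = 16
p(7) = ⊕ of these = min[-5, 8, 11, 16] = -5.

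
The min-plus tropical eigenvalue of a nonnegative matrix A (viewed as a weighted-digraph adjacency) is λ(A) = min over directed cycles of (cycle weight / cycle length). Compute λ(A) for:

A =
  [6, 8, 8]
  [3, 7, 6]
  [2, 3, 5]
λ(A) = 9/2

Enumerate directed cycles and compute their means (weight / length). Sample:
  cycle 0 → 0: weight = 6, length = 1, mean = 6/1 ≈ 6.000
  cycle 1 → 1: weight = 7, length = 1, mean = 7/1 ≈ 7.000
  cycle 2 → 2: weight = 5, length = 1, mean = 5/1 ≈ 5.000
  cycle 0 → 1 → 0: weight = 11, length = 2, mean = 11/2 ≈ 5.500
  cycle 0 → 2 → 0: weight = 10, length = 2, mean = 10/2 ≈ 5.000
  cycle 1 → 0 → 1: weight = 11, length = 2, mean = 11/2 ≈ 5.500
Minimum mean = 4.500, attained e.g. along the cycle 1 → 2 → 1 with weight 9 and length 2. So λ(A) = 9/2 = 9/2.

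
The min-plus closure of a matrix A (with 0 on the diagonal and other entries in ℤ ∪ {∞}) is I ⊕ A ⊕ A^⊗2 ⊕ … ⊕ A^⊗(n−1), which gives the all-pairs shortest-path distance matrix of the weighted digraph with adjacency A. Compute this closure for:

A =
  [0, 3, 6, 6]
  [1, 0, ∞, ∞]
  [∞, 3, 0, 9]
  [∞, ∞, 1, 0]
Closure =
  [0, 3, 6, 6]
  [1, 0, 7, 7]
  [4, 3, 0, 9]
  [5, 4, 1, 0]

This is the Floyd-Warshall all-pairs shortest-path computation. For each intermediate vertex k = 0, 1, …, 3, update dist[i][j] ← min(dist[i][j], dist[i][k] + dist[k][j]). The final matrix gives, for each (i, j), the minimum total weight of any directed path from i to j (possibly empty when i = j).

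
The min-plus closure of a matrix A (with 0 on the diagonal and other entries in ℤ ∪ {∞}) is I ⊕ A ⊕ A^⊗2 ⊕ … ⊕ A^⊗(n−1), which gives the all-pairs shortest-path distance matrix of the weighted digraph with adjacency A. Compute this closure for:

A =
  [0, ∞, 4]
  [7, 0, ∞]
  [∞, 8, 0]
Closure =
  [0, 12, 4]
  [7, 0, 11]
  [15, 8, 0]

This is the Floyd-Warshall all-pairs shortest-path computation. For each intermediate vertex k = 0, 1, …, 2, update dist[i][j] ← min(dist[i][j], dist[i][k] + dist[k][j]). The final matrix gives, for each (i, j), the minimum total weight of any directed path from i to j (possibly empty when i = j).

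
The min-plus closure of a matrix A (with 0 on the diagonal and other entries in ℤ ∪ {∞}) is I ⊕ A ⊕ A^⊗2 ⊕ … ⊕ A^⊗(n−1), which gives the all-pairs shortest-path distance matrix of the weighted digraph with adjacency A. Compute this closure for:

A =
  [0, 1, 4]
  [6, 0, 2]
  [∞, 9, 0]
Closure =
  [0, 1, 3]
  [6, 0, 2]
  [15, 9, 0]

This is the Floyd-Warshall all-pairs shortest-path computation. For each intermediate vertex k = 0, 1, …, 2, update dist[i][j] ← min(dist[i][j], dist[i][k] + dist[k][j]). The final matrix gives, for each (i, j), the minimum total weight of any directed path from i to j (possibly empty when i = j).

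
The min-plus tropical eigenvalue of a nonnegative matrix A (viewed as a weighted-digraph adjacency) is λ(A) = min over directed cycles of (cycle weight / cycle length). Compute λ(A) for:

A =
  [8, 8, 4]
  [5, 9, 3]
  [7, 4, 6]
λ(A) = 7/2

Enumerate directed cycles and compute their means (weight / length). Sample:
  cycle 0 → 0: weight = 8, length = 1, mean = 8/1 ≈ 8.000
  cycle 1 → 1: weight = 9, length = 1, mean = 9/1 ≈ 9.000
  cycle 2 → 2: weight = 6, length = 1, mean = 6/1 ≈ 6.000
  cycle 0 → 1 → 0: weight = 13, length = 2, mean = 13/2 ≈ 6.500
  cycle 0 → 2 → 0: weight = 11, length = 2, mean = 11/2 ≈ 5.500
  cycle 1 → 0 → 1: weight = 13, length = 2, mean = 13/2 ≈ 6.500
Minimum mean = 3.500, attained e.g. along the cycle 1 → 2 → 1 with weight 7 and length 2. So λ(A) = 7/2 = 7/2.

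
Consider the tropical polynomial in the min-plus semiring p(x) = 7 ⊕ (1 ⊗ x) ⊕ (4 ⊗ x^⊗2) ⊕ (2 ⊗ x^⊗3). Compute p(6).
p(6) = 7

A tropical monomial a ⊗ x^⊗i evaluates to a + i · x. Evaluating each term at x = 6:
  Term 0 contributes 7 + 0 · 6 = 7
  Term 1 contributes 1 + 1 · 6 = 7
  Term 2 contributes 4 + 2 · 6 = 16
  Term 3 contributes 2 + 3 · 6 = 20
p(6) = ⊕ of these = min[7, 7, 16, 20] = 7.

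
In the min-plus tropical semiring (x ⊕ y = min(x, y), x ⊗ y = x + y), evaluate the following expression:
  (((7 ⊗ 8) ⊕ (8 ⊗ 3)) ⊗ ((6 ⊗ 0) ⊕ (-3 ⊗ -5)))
(((7 ⊗ 8) ⊕ (8 ⊗ 3)) ⊗ ((6 ⊗ 0) ⊕ (-3 ⊗ -5))) = 3

Expand innermost to outermost. Recall ⊕ takes the minimum of its arguments and ⊗ takes their sum. Working out the expression (((7 ⊗ 8) ⊕ (8 ⊗ 3)) ⊗ ((6 ⊗ 0) ⊕ (-3 ⊗ -5))) gives 3.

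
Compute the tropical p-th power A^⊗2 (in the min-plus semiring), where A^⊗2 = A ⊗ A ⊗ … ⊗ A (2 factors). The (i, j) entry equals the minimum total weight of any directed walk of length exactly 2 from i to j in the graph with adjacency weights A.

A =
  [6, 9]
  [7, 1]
A^⊗2 =
  [12, 10]
  [8, 2]

Each entry (A^⊗2)_ij equals the minimum over all length-2 walks i = v_0 → v_1 → … → v_2 = j of Σ_t A[v_t][v_{t+1}]. For example, for (i, j) = (0, 1) we minimise over 2 possible intermediate vertex sequences; the minimum is 10, attained along the walk 0 → 1 → 1.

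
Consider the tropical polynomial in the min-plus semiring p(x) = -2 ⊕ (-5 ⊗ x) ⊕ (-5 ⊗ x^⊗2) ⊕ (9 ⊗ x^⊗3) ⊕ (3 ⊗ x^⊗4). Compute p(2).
p(2) = -3

A tropical monomial a ⊗ x^⊗i evaluates to a + i · x. Evaluating each term at x = 2:
  Term 0 contributes -2 + 0 · 2 = -2
  Term 1 contributes -5 + 1 · 2 = -3
  Term 2 contributes -5 + 2 · 2 = -1
  Term 3 contributes 9 + 3 · 2 = 15
  Term 4 contributes 3 + 4 · 2 = 11
p(2) = ⊕ of these = min[-2, -3, -1, 15, 11] = -3.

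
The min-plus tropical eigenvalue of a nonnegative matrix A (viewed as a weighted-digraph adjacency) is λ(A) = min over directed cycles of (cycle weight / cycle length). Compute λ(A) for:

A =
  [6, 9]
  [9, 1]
λ(A) = 1

Enumerate directed cycles and compute their means (weight / length). Sample:
  cycle 0 → 0: weight = 6, length = 1, mean = 6/1 ≈ 6.000
  cycle 1 → 1: weight = 1, length = 1, mean = 1/1 ≈ 1.000
  cycle 0 → 1 → 0: weight = 18, length = 2, mean = 18/2 ≈ 9.000
  cycle 1 → 0 → 1: weight = 18, length = 2, mean = 18/2 ≈ 9.000
Minimum mean = 1.000, attained e.g. along the cycle 1 → 1 with weight 1 and length 1. So λ(A) = 1/1 = 1.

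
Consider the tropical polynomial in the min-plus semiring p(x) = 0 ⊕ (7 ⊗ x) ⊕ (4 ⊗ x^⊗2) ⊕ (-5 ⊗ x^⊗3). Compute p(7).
p(7) = 0

A tropical monomial a ⊗ x^⊗i evaluates to a + i · x. Evaluating each term at x = 7:
  Term 0 contributes 0 + 0 · 7 = 0
  Term 1 contributes 7 + 1 · 7 = 14
  Term 2 contributes 4 + 2 · 7 = 18
  Term 3 contributes -5 + 3 · 7 = 16
p(7) = ⊕ of these = min[0, 14, 18, 16] = 0.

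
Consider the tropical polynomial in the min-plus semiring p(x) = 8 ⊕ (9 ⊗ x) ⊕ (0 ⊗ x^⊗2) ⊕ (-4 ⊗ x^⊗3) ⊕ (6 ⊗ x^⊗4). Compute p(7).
p(7) = 8

A tropical monomial a ⊗ x^⊗i evaluates to a + i · x. Evaluating each term at x = 7:
  Term 0 contributes 8 + 0 · 7 = 8
  Term 1 contributes 9 + 1 · 7 = 16
  Term 2 contributes 0 + 2 · 7 = 14
  Term 3 contributes -4 + 3 · 7 = 17
  Term 4 contributes 6 + 4 · 7 = 34
p(7) = ⊕ of these = min[8, 16, 14, 17, 34] = 8.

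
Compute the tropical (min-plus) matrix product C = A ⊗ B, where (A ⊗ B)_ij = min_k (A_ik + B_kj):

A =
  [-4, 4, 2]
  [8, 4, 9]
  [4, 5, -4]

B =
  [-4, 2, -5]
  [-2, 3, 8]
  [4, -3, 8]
A ⊗ B =
  [-8, -2, -9]
  [2, 6, 3]
  [0, -7, -1]

Apply the min-plus product entry-by-entry:
  C[0][0] = min over k of (A[0][0] + B[0][0] = -4 + -4 = -8, A[0][1] + B[1][0] = 4 + -2 = 2, A[0][2] + B[2][0] = 2 + 4 = 6) = -8 (attained at k = 0)
  C[0][1] = min over k of (A[0][0] + B[0][1] = -4 + 2 = -2, A[0][1] + B[1][1] = 4 + 3 = 7, A[0][2] + B[2][1] = 2 + -3 = -1) = -2 (attained at k = 0)
  C[0][2] = min over k of (A[0][0] + B[0][2] = -4 + -5 = -9, A[0][1] + B[1][2] = 4 + 8 = 12, A[0][2] + B[2][2] = 2 + 8 = 10) = -9 (attained at k = 0)
  C[1][0] = min over k of (A[1][0] + B[0][0] = 8 + -4 = 4, A[1][1] + B[1][0] = 4 + -2 = 2, A[1][2] + B[2][0] = 9 + 4 = 13) = 2 (attained at k = 1)
  C[1][1] = min over k of (A[1][0] + B[0][1] = 8 + 2 = 10, A[1][1] + B[1][1] = 4 + 3 = 7, A[1][2] + B[2][1] = 9 + -3 = 6) = 6 (attained at k = 2)
  C[1][2] = min over k of (A[1][0] + B[0][2] = 8 + -5 = 3, A[1][1] + B[1][2] = 4 + 8 = 12, A[1][2] + B[2][2] = 9 + 8 = 17) = 3 (attained at k = 0)
  C[2][0] = min over k of (A[2][0] + B[0][0] = 4 + -4 = 0, A[2][1] + B[1][0] = 5 + -2 = 3, A[2][2] + B[2][0] = -4 + 4 = 0) = 0 (attained at k = 0)
  C[2][1] = min over k of (A[2][0] + B[0][1] = 4 + 2 = 6, A[2][1] + B[1][1] = 5 + 3 = 8, A[2][2] + B[2][1] = -4 + -3 = -7) = -7 (attained at k = 2)
  C[2][2] = min over k of (A[2][0] + B[0][2] = 4 + -5 = -1, A[2][1] + B[1][2] = 5 + 8 = 13, A[2][2] + B[2][2] = -4 + 8 = 4) = -1 (attained at k = 0)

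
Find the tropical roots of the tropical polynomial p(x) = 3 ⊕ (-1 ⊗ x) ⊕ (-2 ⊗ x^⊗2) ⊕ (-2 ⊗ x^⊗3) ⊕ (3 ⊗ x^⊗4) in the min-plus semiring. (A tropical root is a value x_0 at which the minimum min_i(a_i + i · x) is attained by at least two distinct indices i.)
Roots: {-5, 0, 1, 4}

Each tropical root is a break point of the lower envelope of the lines y = a_i + i · x (there are 5 lines, with slopes 0, 1, ..., 4). Only the lines that attain the minimum somewhere contribute to roots; other lines are dominated. Here the surviving (envelope) indices are i = 4, i = 3, i = 2, i = 1, i = 0.
Intersections between consecutive envelope lines give the roots: for adjacent envelope indices i < j the intersection is x = (a_i − a_j) / (j − i). Reading off the sorted break points: {-5, 0, 1, 4}.
Verification: at each break x_0, at least two indices attain the minimum of min_i(a_i + i · x_0).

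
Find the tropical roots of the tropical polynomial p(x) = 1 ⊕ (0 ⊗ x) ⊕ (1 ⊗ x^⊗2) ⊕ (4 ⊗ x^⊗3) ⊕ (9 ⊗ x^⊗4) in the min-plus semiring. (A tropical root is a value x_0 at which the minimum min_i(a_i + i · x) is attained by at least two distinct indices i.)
Roots: {-5, -3, -1, 1}

Each tropical root is a break point of the lower envelope of the lines y = a_i + i · x (there are 5 lines, with slopes 0, 1, ..., 4). Only the lines that attain the minimum somewhere contribute to roots; other lines are dominated. Here the surviving (envelope) indices are i = 4, i = 3, i = 2, i = 1, i = 0.
Intersections between consecutive envelope lines give the roots: for adjacent envelope indices i < j the intersection is x = (a_i − a_j) / (j − i). Reading off the sorted break points: {-5, -3, -1, 1}.
Verification: at each break x_0, at least two indices attain the minimum of min_i(a_i + i · x_0).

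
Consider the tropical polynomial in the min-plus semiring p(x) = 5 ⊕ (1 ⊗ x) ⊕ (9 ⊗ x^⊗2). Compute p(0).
p(0) = 1

A tropical monomial a ⊗ x^⊗i evaluates to a + i · x. Evaluating each term at x = 0:
  Term 0 contributes 5 + 0 · 0 = 5
  Term 1 contributes 1 + 1 · 0 = 1
  Term 2 contributes 9 + 2 · 0 = 9
p(0) = ⊕ of these = min[5, 1, 9] = 1.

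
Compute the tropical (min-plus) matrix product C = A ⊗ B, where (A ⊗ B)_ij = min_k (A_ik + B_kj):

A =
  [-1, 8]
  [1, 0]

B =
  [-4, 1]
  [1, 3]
A ⊗ B =
  [-5, 0]
  [-3, 2]

Apply the min-plus product entry-by-entry:
  C[0][0] = min over k of (A[0][0] + B[0][0] = -1 + -4 = -5, A[0][1] + B[1][0] = 8 + 1 = 9) = -5 (attained at k = 0)
  C[0][1] = min over k of (A[0][0] + B[0][1] = -1 + 1 = 0, A[0][1] + B[1][1] = 8 + 3 = 11) = 0 (attained at k = 0)
  C[1][0] = min over k of (A[1][0] + B[0][0] = 1 + -4 = -3, A[1][1] + B[1][0] = 0 + 1 = 1) = -3 (attained at k = 0)
  C[1][1] = min over k of (A[1][0] + B[0][1] = 1 + 1 = 2, A[1][1] + B[1][1] = 0 + 3 = 3) = 2 (attained at k = 0)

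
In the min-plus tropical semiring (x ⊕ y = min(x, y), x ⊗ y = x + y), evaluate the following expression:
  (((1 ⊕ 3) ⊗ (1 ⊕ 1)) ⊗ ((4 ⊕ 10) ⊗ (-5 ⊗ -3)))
(((1 ⊕ 3) ⊗ (1 ⊕ 1)) ⊗ ((4 ⊕ 10) ⊗ (-5 ⊗ -3))) = -2

Expand innermost to outermost. Recall ⊕ takes the minimum of its arguments and ⊗ takes their sum. Working out the expression (((1 ⊕ 3) ⊗ (1 ⊕ 1)) ⊗ ((4 ⊕ 10) ⊗ (-5 ⊗ -3))) gives -2.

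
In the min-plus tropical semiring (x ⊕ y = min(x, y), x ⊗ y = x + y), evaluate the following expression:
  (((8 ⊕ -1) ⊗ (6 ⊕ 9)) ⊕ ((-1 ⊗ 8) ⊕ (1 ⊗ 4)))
(((8 ⊕ -1) ⊗ (6 ⊕ 9)) ⊕ ((-1 ⊗ 8) ⊕ (1 ⊗ 4))) = 5

Expand innermost to outermost. Recall ⊕ takes the minimum of its arguments and ⊗ takes their sum. Working out the expression (((8 ⊕ -1) ⊗ (6 ⊕ 9)) ⊕ ((-1 ⊗ 8) ⊕ (1 ⊗ 4))) gives 5.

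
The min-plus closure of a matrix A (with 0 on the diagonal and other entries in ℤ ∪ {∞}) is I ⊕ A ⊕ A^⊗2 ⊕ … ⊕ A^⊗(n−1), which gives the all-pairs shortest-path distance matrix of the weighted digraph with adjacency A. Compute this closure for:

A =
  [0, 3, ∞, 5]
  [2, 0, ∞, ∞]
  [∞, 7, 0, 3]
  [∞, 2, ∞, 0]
Closure =
  [0, 3, ∞, 5]
  [2, 0, ∞, 7]
  [7, 5, 0, 3]
  [4, 2, ∞, 0]

This is the Floyd-Warshall all-pairs shortest-path computation. For each intermediate vertex k = 0, 1, …, 3, update dist[i][j] ← min(dist[i][j], dist[i][k] + dist[k][j]). The final matrix gives, for each (i, j), the minimum total weight of any directed path from i to j (possibly empty when i = j).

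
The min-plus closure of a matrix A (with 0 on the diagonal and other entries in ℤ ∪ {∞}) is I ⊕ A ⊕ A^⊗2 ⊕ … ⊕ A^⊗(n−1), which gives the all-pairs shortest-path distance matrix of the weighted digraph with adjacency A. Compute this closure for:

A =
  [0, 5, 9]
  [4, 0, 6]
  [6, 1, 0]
Closure =
  [0, 5, 9]
  [4, 0, 6]
  [5, 1, 0]

This is the Floyd-Warshall all-pairs shortest-path computation. For each intermediate vertex k = 0, 1, …, 2, update dist[i][j] ← min(dist[i][j], dist[i][k] + dist[k][j]). The final matrix gives, for each (i, j), the minimum total weight of any directed path from i to j (possibly empty when i = j).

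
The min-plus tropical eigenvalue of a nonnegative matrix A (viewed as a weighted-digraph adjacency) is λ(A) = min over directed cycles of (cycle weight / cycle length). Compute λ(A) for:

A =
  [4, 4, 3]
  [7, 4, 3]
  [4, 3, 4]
λ(A) = 3

Enumerate directed cycles and compute their means (weight / length). Sample:
  cycle 0 → 0: weight = 4, length = 1, mean = 4/1 ≈ 4.000
  cycle 1 → 1: weight = 4, length = 1, mean = 4/1 ≈ 4.000
  cycle 2 → 2: weight = 4, length = 1, mean = 4/1 ≈ 4.000
  cycle 0 → 1 → 0: weight = 11, length = 2, mean = 11/2 ≈ 5.500
  cycle 0 → 2 → 0: weight = 7, length = 2, mean = 7/2 ≈ 3.500
  cycle 1 → 0 → 1: weight = 11, length = 2, mean = 11/2 ≈ 5.500
Minimum mean = 3.000, attained e.g. along the cycle 1 → 2 → 1 with weight 6 and length 2. So λ(A) = 6/2 = 3.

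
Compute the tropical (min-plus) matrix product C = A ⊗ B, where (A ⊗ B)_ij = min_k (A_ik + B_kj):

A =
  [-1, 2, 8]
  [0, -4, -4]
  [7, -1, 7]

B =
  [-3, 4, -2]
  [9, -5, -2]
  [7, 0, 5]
A ⊗ B =
  [-4, -3, -3]
  [-3, -9, -6]
  [4, -6, -3]

Apply the min-plus product entry-by-entry:
  C[0][0] = min over k of (A[0][0] + B[0][0] = -1 + -3 = -4, A[0][1] + B[1][0] = 2 + 9 = 11, A[0][2] + B[2][0] = 8 + 7 = 15) = -4 (attained at k = 0)
  C[0][1] = min over k of (A[0][0] + B[0][1] = -1 + 4 = 3, A[0][1] + B[1][1] = 2 + -5 = -3, A[0][2] + B[2][1] = 8 + 0 = 8) = -3 (attained at k = 1)
  C[0][2] = min over k of (A[0][0] + B[0][2] = -1 + -2 = -3, A[0][1] + B[1][2] = 2 + -2 = 0, A[0][2] + B[2][2] = 8 + 5 = 13) = -3 (attained at k = 0)
  C[1][0] = min over k of (A[1][0] + B[0][0] = 0 + -3 = -3, A[1][1] + B[1][0] = -4 + 9 = 5, A[1][2] + B[2][0] = -4 + 7 = 3) = -3 (attained at k = 0)
  C[1][1] = min over k of (A[1][0] + B[0][1] = 0 + 4 = 4, A[1][1] + B[1][1] = -4 + -5 = -9, A[1][2] + B[2][1] = -4 + 0 = -4) = -9 (attained at k = 1)
  C[1][2] = min over k of (A[1][0] + B[0][2] = 0 + -2 = -2, A[1][1] + B[1][2] = -4 + -2 = -6, A[1][2] + B[2][2] = -4 + 5 = 1) = -6 (attained at k = 1)
  C[2][0] = min over k of (A[2][0] + B[0][0] = 7 + -3 = 4, A[2][1] + B[1][0] = -1 + 9 = 8, A[2][2] + B[2][0] = 7 + 7 = 14) = 4 (attained at k = 0)
  C[2][1] = min over k of (A[2][0] + B[0][1] = 7 + 4 = 11, A[2][1] + B[1][1] = -1 + -5 = -6, A[2][2] + B[2][1] = 7 + 0 = 7) = -6 (attained at k = 1)
  C[2][2] = min over k of (A[2][0] + B[0][2] = 7 + -2 = 5, A[2][1] + B[1][2] = -1 + -2 = -3, A[2][2] + B[2][2] = 7 + 5 = 12) = -3 (attained at k = 1)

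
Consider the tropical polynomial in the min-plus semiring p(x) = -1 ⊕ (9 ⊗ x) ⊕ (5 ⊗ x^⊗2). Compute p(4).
p(4) = -1

A tropical monomial a ⊗ x^⊗i evaluates to a + i · x. Evaluating each term at x = 4:
  Term 0 contributes -1 + 0 · 4 = -1
  Term 1 contributes 9 + 1 · 4 = 13
  Term 2 contributes 5 + 2 · 4 = 13
p(4) = ⊕ of these = min[-1, 13, 13] = -1.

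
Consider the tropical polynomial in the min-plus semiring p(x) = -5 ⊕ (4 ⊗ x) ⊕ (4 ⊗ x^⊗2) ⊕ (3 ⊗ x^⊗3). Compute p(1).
p(1) = -5

A tropical monomial a ⊗ x^⊗i evaluates to a + i · x. Evaluating each term at x = 1:
  Term 0 contributes -5 + 0 · 1 = -5
  Term 1 contributes 4 + 1 · 1 = 5
  Term 2 contributes 4 + 2 · 1 = 6
  Term 3 contributes 3 + 3 · 1 = 6
p(1) = ⊕ of these = min[-5, 5, 6, 6] = -5.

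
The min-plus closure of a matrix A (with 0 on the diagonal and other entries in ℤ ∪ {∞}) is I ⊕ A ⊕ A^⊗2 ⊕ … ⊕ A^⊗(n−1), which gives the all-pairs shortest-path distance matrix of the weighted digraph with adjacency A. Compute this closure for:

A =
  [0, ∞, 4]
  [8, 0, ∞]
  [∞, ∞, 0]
Closure =
  [0, ∞, 4]
  [8, 0, 12]
  [∞, ∞, 0]

This is the Floyd-Warshall all-pairs shortest-path computation. For each intermediate vertex k = 0, 1, …, 2, update dist[i][j] ← min(dist[i][j], dist[i][k] + dist[k][j]). The final matrix gives, for each (i, j), the minimum total weight of any directed path from i to j (possibly empty when i = j).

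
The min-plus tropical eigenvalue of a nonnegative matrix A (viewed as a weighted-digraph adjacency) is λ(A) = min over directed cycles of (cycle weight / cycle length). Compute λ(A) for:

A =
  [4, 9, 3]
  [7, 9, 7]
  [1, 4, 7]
λ(A) = 2

Enumerate directed cycles and compute their means (weight / length). Sample:
  cycle 0 → 0: weight = 4, length = 1, mean = 4/1 ≈ 4.000
  cycle 1 → 1: weight = 9, length = 1, mean = 9/1 ≈ 9.000
  cycle 2 → 2: weight = 7, length = 1, mean = 7/1 ≈ 7.000
  cycle 0 → 1 → 0: weight = 16, length = 2, mean = 16/2 ≈ 8.000
  cycle 0 → 2 → 0: weight = 4, length = 2, mean = 4/2 ≈ 2.000
  cycle 1 → 0 → 1: weight = 16, length = 2, mean = 16/2 ≈ 8.000
Minimum mean = 2.000, attained e.g. along the cycle 0 → 2 → 0 with weight 4 and length 2. So λ(A) = 4/2 = 2.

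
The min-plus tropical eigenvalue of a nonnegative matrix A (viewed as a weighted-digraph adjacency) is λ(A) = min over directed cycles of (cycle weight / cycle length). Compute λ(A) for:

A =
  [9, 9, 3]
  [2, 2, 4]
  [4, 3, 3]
λ(A) = 2

Enumerate directed cycles and compute their means (weight / length). Sample:
  cycle 0 → 0: weight = 9, length = 1, mean = 9/1 ≈ 9.000
  cycle 1 → 1: weight = 2, length = 1, mean = 2/1 ≈ 2.000
  cycle 2 → 2: weight = 3, length = 1, mean = 3/1 ≈ 3.000
  cycle 0 → 1 → 0: weight = 11, length = 2, mean = 11/2 ≈ 5.500
  cycle 0 → 2 → 0: weight = 7, length = 2, mean = 7/2 ≈ 3.500
  cycle 1 → 0 → 1: weight = 11, length = 2, mean = 11/2 ≈ 5.500
Minimum mean = 2.000, attained e.g. along the cycle 1 → 1 with weight 2 and length 1. So λ(A) = 2/1 = 2.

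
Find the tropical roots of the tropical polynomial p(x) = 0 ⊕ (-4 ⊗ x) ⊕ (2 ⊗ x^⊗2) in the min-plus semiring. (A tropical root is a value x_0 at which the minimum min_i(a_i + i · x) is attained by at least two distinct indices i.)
Roots: {-6, 4}

Each tropical root is a break point of the lower envelope of the lines y = a_i + i · x (there are 3 lines, with slopes 0, 1, ..., 2). Only the lines that attain the minimum somewhere contribute to roots; other lines are dominated. Here the surviving (envelope) indices are i = 2, i = 1, i = 0.
Intersections between consecutive envelope lines give the roots: for adjacent envelope indices i < j the intersection is x = (a_i − a_j) / (j − i). Reading off the sorted break points: {-6, 4}.
Verification: at each break x_0, at least two indices attain the minimum of min_i(a_i + i · x_0).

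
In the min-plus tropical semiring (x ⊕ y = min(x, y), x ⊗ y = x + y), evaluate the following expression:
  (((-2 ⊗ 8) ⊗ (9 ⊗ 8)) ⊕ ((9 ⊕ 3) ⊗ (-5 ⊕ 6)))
(((-2 ⊗ 8) ⊗ (9 ⊗ 8)) ⊕ ((9 ⊕ 3) ⊗ (-5 ⊕ 6))) = -2

Expand innermost to outermost. Recall ⊕ takes the minimum of its arguments and ⊗ takes their sum. Working out the expression (((-2 ⊗ 8) ⊗ (9 ⊗ 8)) ⊕ ((9 ⊕ 3) ⊗ (-5 ⊕ 6))) gives -2.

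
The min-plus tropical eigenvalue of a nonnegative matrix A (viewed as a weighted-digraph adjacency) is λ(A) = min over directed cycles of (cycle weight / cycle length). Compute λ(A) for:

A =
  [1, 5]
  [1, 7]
λ(A) = 1

Enumerate directed cycles and compute their means (weight / length). Sample:
  cycle 0 → 0: weight = 1, length = 1, mean = 1/1 ≈ 1.000
  cycle 1 → 1: weight = 7, length = 1, mean = 7/1 ≈ 7.000
  cycle 0 → 1 → 0: weight = 6, length = 2, mean = 6/2 ≈ 3.000
  cycle 1 → 0 → 1: weight = 6, length = 2, mean = 6/2 ≈ 3.000
Minimum mean = 1.000, attained e.g. along the cycle 0 → 0 with weight 1 and length 1. So λ(A) = 1/1 = 1.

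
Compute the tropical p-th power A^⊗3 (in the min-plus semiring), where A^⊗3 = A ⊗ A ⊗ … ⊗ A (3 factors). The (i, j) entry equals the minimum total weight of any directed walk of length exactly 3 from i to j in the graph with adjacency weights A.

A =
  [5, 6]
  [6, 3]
A^⊗3 =
  [15, 12]
  [12, 9]

Each entry (A^⊗3)_ij equals the minimum over all length-3 walks i = v_0 → v_1 → … → v_3 = j of Σ_t A[v_t][v_{t+1}]. For example, for (i, j) = (0, 1) we minimise over 4 possible intermediate vertex sequences; the minimum is 12, attained along the walk 0 → 1 → 1 → 1.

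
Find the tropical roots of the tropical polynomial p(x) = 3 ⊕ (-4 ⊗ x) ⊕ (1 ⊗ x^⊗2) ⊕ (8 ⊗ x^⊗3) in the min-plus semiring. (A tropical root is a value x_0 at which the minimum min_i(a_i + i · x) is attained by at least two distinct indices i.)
Roots: {-7, -5, 7}

Each tropical root is a break point of the lower envelope of the lines y = a_i + i · x (there are 4 lines, with slopes 0, 1, ..., 3). Only the lines that attain the minimum somewhere contribute to roots; other lines are dominated. Here the surviving (envelope) indices are i = 3, i = 2, i = 1, i = 0.
Intersections between consecutive envelope lines give the roots: for adjacent envelope indices i < j the intersection is x = (a_i − a_j) / (j − i). Reading off the sorted break points: {-7, -5, 7}.
Verification: at each break x_0, at least two indices attain the minimum of min_i(a_i + i · x_0).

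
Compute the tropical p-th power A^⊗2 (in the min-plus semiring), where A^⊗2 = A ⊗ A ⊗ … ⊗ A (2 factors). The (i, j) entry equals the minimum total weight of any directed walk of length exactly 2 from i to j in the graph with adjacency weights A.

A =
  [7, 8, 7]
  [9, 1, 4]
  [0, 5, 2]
A^⊗2 =
  [7, 9, 9]
  [4, 2, 5]
  [2, 6, 4]

Each entry (A^⊗2)_ij equals the minimum over all length-2 walks i = v_0 → v_1 → … → v_2 = j of Σ_t A[v_t][v_{t+1}]. For example, for (i, j) = (0, 2) we minimise over 3 possible intermediate vertex sequences; the minimum is 9, attained along the walk 0 → 2 → 2.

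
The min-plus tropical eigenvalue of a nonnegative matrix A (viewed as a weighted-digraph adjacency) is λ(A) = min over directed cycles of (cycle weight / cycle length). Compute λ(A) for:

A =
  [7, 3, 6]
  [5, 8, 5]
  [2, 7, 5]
λ(A) = 10/3

Enumerate directed cycles and compute their means (weight / length). Sample:
  cycle 0 → 0: weight = 7, length = 1, mean = 7/1 ≈ 7.000
  cycle 1 → 1: weight = 8, length = 1, mean = 8/1 ≈ 8.000
  cycle 2 → 2: weight = 5, length = 1, mean = 5/1 ≈ 5.000
  cycle 0 → 1 → 0: weight = 8, length = 2, mean = 8/2 ≈ 4.000
  cycle 0 → 2 → 0: weight = 8, length = 2, mean = 8/2 ≈ 4.000
  cycle 1 → 0 → 1: weight = 8, length = 2, mean = 8/2 ≈ 4.000
Minimum mean = 3.333, attained e.g. along the cycle 0 → 1 → 2 → 0 with weight 10 and length 3. So λ(A) = 10/3 = 10/3.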